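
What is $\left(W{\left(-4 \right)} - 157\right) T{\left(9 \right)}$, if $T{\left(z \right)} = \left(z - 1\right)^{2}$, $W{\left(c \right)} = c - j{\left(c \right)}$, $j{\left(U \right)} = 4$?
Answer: $-10560$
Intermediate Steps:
$W{\left(c \right)} = -4 + c$ ($W{\left(c \right)} = c - 4 = -4 + c$)
$T{\left(z \right)} = \left(-1 + z\right)^{2}$ ($T{\left(z \right)} = \left(z - 1\right)^{2} = \left(-1 + z\right)^{2}$)
$\left(W{\left(-4 \right)} - 157\right) T{\left(9 \right)} = \left(\left(-4 - 4\right) - 157\right) \left(-1 + 9\right)^{2} = \left(-8 - 157\right) 8^{2} = \left(-165\right) 64 = -10560$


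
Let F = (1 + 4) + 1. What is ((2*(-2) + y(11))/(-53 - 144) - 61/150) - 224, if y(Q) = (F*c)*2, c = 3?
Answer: -6636017/29550 ≈ -224.57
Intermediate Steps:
F = 6 (F = 5 + 1 = 6)
y(Q) = 36 (y(Q) = (6*3)*2 = 18*2 = 36)
((2*(-2) + y(11))/(-53 - 144) - 61/150) - 224 = ((2*(-2) + 36)/(-53 - 144) - 61/150) - 224 = ((-4 + 36)/(-197) - 61*1/150) - 224 = (32*(-1/197) - 61/150) - 224 = (-32/197 - 61/150) - 224 = -16817/29550 - 224 = -6636017/29550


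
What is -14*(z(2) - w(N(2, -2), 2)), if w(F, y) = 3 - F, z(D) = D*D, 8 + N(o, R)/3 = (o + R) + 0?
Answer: 322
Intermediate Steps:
N(o, R) = -24 + 3*R + 3*o (N(o, R) = -24 + 3*((o + R) + 0) = -24 + 3*((R + o) + 0) = -24 + 3*(R + o) = -24 + (3*R + 3*o) = -24 + 3*R + 3*o)
z(D) = D**2
-14*(z(2) - w(N(2, -2), 2)) = -14*(2**2 - (3 - (-24 + 3*(-2) + 3*2))) = -14*(4 - (3 - (-24 - 6 + 6))) = -14*(4 - (3 - 1*(-24))) = -14*(4 - (3 + 24)) = -14*(4 - 1*27) = -14*(4 - 27) = -14*(-23) = 322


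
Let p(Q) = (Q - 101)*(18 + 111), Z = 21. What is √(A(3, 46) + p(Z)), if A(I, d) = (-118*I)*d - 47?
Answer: I*√26651 ≈ 163.25*I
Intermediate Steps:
A(I, d) = -47 - 118*I*d (A(I, d) = -118*I*d - 47 = -47 - 118*I*d)
p(Q) = -13029 + 129*Q (p(Q) = (-101 + Q)*129 = -13029 + 129*Q)
√(A(3, 46) + p(Z)) = √((-47 - 118*3*46) + (-13029 + 129*21)) = √((-47 - 16284) + (-13029 + 2709)) = √(-16331 - 10320) = √(-26651) = I*√26651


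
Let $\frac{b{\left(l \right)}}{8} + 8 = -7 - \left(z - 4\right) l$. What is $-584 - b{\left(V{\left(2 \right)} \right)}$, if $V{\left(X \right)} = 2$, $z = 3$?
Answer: $-480$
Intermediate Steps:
$b{\left(l \right)} = -120 + 8 l$ ($b{\left(l \right)} = -64 + 8 \left(-7 - \left(3 - 4\right) l\right) = -64 + 8 \left(-7 - - l\right) = -64 + 8 \left(-7 + l\right) = -64 + \left(-56 + 8 l\right) = -120 + 8 l$)
$-584 - b{\left(V{\left(2 \right)} \right)} = -584 - \left(-120 + 8 \cdot 2\right) = -584 - \left(-120 + 16\right) = -584 - -104 = -584 + 104 = -480$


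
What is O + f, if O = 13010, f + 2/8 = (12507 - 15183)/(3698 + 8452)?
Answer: 105377191/8100 ≈ 13010.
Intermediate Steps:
f = -3809/8100 (f = -1/4 + (12507 - 15183)/(3698 + 8452) = -1/4 - 2676/12150 = -1/4 - 2676*1/12150 = -1/4 - 446/2025 = -3809/8100 ≈ -0.47025)
O + f = 13010 - 3809/8100 = 105377191/8100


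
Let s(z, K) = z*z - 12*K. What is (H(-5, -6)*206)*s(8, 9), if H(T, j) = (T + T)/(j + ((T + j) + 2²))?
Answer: -90640/13 ≈ -6972.3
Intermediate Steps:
H(T, j) = 2*T/(4 + T + 2*j) (H(T, j) = (2*T)/(j + ((T + j) + 4)) = (2*T)/(j + (4 + T + j)) = (2*T)/(4 + T + 2*j) = 2*T/(4 + T + 2*j))
s(z, K) = z² - 12*K
(H(-5, -6)*206)*s(8, 9) = ((2*(-5)/(4 - 5 + 2*(-6)))*206)*(8² - 12*9) = ((2*(-5)/(4 - 5 - 12))*206)*(64 - 108) = ((2*(-5)/(-13))*206)*(-44) = ((2*(-5)*(-1/13))*206)*(-44) = ((10/13)*206)*(-44) = (2060/13)*(-44) = -90640/13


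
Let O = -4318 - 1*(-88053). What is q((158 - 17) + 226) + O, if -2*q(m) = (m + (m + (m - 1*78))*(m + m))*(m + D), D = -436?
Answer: 33416569/2 ≈ 1.6708e+7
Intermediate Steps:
O = 83735 (O = -4318 + 88053 = 83735)
q(m) = -(-436 + m)*(m + 2*m*(-78 + 2*m))/2 (q(m) = -(m + (m + (m - 1*78))*(m + m))*(m - 436)/2 = -(m + (m + (m - 78))*(2*m))*(-436 + m)/2 = -(m + (m + (-78 + m))*(2*m))*(-436 + m)/2 = -(m + (-78 + 2*m)*(2*m))*(-436 + m)/2 = -(m + 2*m*(-78 + 2*m))*(-436 + m)/2 = -(-436 + m)*(m + 2*m*(-78 + 2*m))/2)
q((158 - 17) + 226) + O = ((158 - 17) + 226)*(-67580 - 4*((158 - 17) + 226)**2 + 1899*((158 - 17) + 226))/2 + 83735 = (141 + 226)*(-67580 - 4*(141 + 226)**2 + 1899*(141 + 226))/2 + 83735 = (1/2)*367*(-67580 - 4*367**2 + 1899*367) + 83735 = (1/2)*367*(-67580 - 4*134689 + 696933) + 83735 = (1/2)*367*(-67580 - 538756 + 696933) + 83735 = (1/2)*367*90597 + 83735 = 33249099/2 + 83735 = 33416569/2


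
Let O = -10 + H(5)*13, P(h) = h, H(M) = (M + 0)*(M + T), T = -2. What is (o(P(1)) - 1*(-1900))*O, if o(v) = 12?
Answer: 353720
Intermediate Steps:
H(M) = M*(-2 + M) (H(M) = (M + 0)*(M - 2) = M*(-2 + M))
O = 185 (O = -10 + (5*(-2 + 5))*13 = -10 + (5*3)*13 = -10 + 15*13 = -10 + 195 = 185)
(o(P(1)) - 1*(-1900))*O = (12 - 1*(-1900))*185 = (12 + 1900)*185 = 1912*185 = 353720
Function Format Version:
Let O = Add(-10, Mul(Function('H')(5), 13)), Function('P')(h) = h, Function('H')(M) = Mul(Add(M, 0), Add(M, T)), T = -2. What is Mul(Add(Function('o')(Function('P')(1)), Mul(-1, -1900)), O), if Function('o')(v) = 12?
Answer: 353720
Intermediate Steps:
Function('H')(M) = Mul(M, Add(-2, M)) (Function('H')(M) = Mul(Add(M, 0), Add(M, -2)) = Mul(M, Add(-2, M)))
O = 185 (O = Add(-10, Mul(Mul(5, Add(-2, 5)), 13)) = Add(-10, Mul(Mul(5, 3), 13)) = Add(-10, Mul(15, 13)) = Add(-10, 195) = 185)
Mul(Add(Function('o')(Function('P')(1)), Mul(-1, -1900)), O) = Mul(Add(12, Mul(-1, -1900)), 185) = Mul(Add(12, 1900), 185) = Mul(1912, 185) = 353720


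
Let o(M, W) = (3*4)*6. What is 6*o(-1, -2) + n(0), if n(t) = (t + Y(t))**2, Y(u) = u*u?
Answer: 432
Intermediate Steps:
o(M, W) = 72 (o(M, W) = 12*6 = 72)
Y(u) = u**2
n(t) = (t + t**2)**2
6*o(-1, -2) + n(0) = 6*72 + 0**2*(1 + 0)**2 = 432 + 0*1**2 = 432 + 0*1 = 432 + 0 = 432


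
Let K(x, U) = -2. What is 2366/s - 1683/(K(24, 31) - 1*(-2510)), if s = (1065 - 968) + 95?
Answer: 21253/1824 ≈ 11.652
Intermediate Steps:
s = 192 (s = 97 + 95 = 192)
2366/s - 1683/(K(24, 31) - 1*(-2510)) = 2366/192 - 1683/(-2 - 1*(-2510)) = 2366*(1/192) - 1683/(-2 + 2510) = 1183/96 - 1683/2508 = 1183/96 - 1683*1/2508 = 1183/96 - 51/76 = 21253/1824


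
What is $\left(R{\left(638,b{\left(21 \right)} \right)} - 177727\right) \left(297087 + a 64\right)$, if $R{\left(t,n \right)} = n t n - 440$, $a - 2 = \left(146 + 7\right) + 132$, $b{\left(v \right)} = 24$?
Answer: $59722256055$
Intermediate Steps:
$a = 287$ ($a = 2 + \left(\left(146 + 7\right) + 132\right) = 2 + \left(153 + 132\right) = 2 + 285 = 287$)
$R{\left(t,n \right)} = -440 + t n^{2}$ ($R{\left(t,n \right)} = t n^{2} - 440 = -440 + t n^{2}$)
$\left(R{\left(638,b{\left(21 \right)} \right)} - 177727\right) \left(297087 + a 64\right) = \left(\left(-440 + 638 \cdot 24^{2}\right) - 177727\right) \left(297087 + 287 \cdot 64\right) = \left(\left(-440 + 638 \cdot 576\right) - 177727\right) \left(297087 + 18368\right) = \left(\left(-440 + 367488\right) - 177727\right) 315455 = \left(367048 - 177727\right) 315455 = 189321 \cdot 315455 = 59722256055$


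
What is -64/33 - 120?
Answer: -4024/33 ≈ -121.94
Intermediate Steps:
-64/33 - 120 = -4024/33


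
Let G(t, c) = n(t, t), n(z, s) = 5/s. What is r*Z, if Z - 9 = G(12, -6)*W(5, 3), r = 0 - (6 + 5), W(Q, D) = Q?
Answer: -1463/12 ≈ -121.92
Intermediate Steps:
G(t, c) = 5/t
r = -11 (r = 0 - 1*11 = 0 - 11 = -11)
Z = 133/12 (Z = 9 + (5/12)*5 = 9 + 25/12 = 133/12 ≈ 11.083)
r*Z = -11*133/12 = -1463/12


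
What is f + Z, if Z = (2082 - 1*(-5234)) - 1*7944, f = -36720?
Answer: -37348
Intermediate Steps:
Z = -628 (Z = (2082 + 5234) - 7944 = 7316 - 7944 = -628)
f + Z = -36720 - 628 = -37348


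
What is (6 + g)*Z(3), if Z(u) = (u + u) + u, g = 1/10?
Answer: 549/10 ≈ 54.900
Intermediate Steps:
g = ⅒ ≈ 0.10000
Z(u) = 3*u (Z(u) = 2*u + u = 3*u)
(6 + g)*Z(3) = (6 + ⅒)*(3*3) = (61/10)*9 = 549/10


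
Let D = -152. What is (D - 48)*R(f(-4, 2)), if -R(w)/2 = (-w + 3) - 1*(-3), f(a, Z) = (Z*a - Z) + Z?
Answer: 5600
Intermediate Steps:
f(a, Z) = Z*a (f(a, Z) = (-Z + Z*a) + Z = Z*a)
R(w) = -12 + 2*w (R(w) = -2*((-w + 3) - 1*(-3)) = -2*((3 - w) + 3) = -2*(6 - w) = -12 + 2*w)
(D - 48)*R(f(-4, 2)) = (-152 - 48)*(-12 + 2*(2*(-4))) = -200*(-12 + 2*(-8)) = -200*(-12 - 16) = -200*(-28) = 5600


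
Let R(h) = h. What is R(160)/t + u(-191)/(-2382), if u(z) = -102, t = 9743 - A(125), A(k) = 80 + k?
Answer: 112833/1893293 ≈ 0.059596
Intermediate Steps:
t = 9538 (t = 9743 - (80 + 125) = 9743 - 1*205 = 9743 - 205 = 9538)
R(160)/t + u(-191)/(-2382) = 160/9538 - 102/(-2382) = 160*(1/9538) - 102*(-1/2382) = 80/4769 + 17/397 = 112833/1893293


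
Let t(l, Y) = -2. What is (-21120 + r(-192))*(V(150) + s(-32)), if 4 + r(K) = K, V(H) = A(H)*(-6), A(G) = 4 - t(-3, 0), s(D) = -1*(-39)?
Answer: -63948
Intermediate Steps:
s(D) = 39
A(G) = 6 (A(G) = 4 - 1*(-2) = 4 + 2 = 6)
V(H) = -36 (V(H) = 6*(-6) = -36)
r(K) = -4 + K
(-21120 + r(-192))*(V(150) + s(-32)) = (-21120 + (-4 - 192))*(-36 + 39) = (-21120 - 196)*3 = -21316*3 = -63948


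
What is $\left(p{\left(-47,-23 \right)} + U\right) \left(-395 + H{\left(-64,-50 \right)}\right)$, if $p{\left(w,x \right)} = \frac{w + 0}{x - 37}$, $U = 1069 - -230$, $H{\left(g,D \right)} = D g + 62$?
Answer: $\frac{223588729}{60} \approx 3.7265 \cdot 10^{6}$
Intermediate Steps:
$H{\left(g,D \right)} = 62 + D g$
$U = 1299$ ($U = 1069 + 230 = 1299$)
$p{\left(w,x \right)} = \frac{w}{-37 + x}$
$\left(p{\left(-47,-23 \right)} + U\right) \left(-395 + H{\left(-64,-50 \right)}\right) = \left(- \frac{47}{-37 - 23} + 1299\right) \left(-395 + \left(62 - -3200\right)\right) = \left(- \frac{47}{-60} + 1299\right) \left(-395 + \left(62 + 3200\right)\right) = \left(\left(-47\right) \left(- \frac{1}{60}\right) + 1299\right) \left(-395 + 3262\right) = \left(\frac{47}{60} + 1299\right) 2867 = \frac{77987}{60} \cdot 2867 = \frac{223588729}{60}$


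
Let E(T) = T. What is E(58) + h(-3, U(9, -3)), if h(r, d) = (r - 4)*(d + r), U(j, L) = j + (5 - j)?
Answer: 44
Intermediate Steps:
U(j, L) = 5
h(r, d) = (-4 + r)*(d + r)
E(58) + h(-3, U(9, -3)) = 58 + ((-3)² - 4*5 - 4*(-3) + 5*(-3)) = 58 + (9 - 20 + 12 - 15) = 58 - 14 = 44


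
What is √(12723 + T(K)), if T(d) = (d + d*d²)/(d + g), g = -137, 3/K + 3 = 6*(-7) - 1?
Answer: √42809029273803/58006 ≈ 112.80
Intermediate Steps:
K = -3/46 (K = 3/(-3 + (6*(-7) - 1)) = 3/(-3 + (-42 - 1)) = 3/(-3 - 43) = 3/(-46) = 3*(-1/46) = -3/46 ≈ -0.065217)
T(d) = (d + d³)/(-137 + d) (T(d) = (d + d*d²)/(d - 137) = (d + d³)/(-137 + d))
√(12723 + T(K)) = √(12723 + (-3/46 + (-3/46)³)/(-137 - 3/46)) = √(12723 + (-3/46 - 27/97336)/(-6305/46)) = √(12723 - 46/6305*(-6375/97336)) = √(12723 + 1275/2668276) = √(33948476823/2668276) = √42809029273803/58006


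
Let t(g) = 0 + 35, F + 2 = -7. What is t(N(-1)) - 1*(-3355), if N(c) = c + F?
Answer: 3390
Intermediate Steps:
F = -9 (F = -2 - 7 = -9)
N(c) = -9 + c (N(c) = c - 9 = -9 + c)
t(g) = 35
t(N(-1)) - 1*(-3355) = 35 - 1*(-3355) = 35 + 3355 = 3390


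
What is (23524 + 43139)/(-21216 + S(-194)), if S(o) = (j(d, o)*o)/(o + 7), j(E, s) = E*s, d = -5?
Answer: -12465981/3779212 ≈ -3.2986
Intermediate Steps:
S(o) = -5*o²/(7 + o) (S(o) = ((-5*o)*o)/(o + 7) = (-5*o²)/(7 + o) = -5*o²/(7 + o))
(23524 + 43139)/(-21216 + S(-194)) = (23524 + 43139)/(-21216 - 5*(-194)²/(7 - 194)) = 66663/(-21216 - 5*37636/(-187)) = 66663/(-21216 - 5*37636*(-1/187)) = 66663/(-21216 + 188180/187) = 66663/(-3779212/187) = 66663*(-187/3779212) = -12465981/3779212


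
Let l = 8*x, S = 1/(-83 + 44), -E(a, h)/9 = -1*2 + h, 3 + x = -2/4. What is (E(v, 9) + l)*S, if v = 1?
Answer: 7/3 ≈ 2.3333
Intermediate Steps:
x = -7/2 (x = -3 - 2/4 = -3 - 2*¼ = -3 - ½ = -7/2 ≈ -3.5000)
E(a, h) = 18 - 9*h (E(a, h) = -9*(-1*2 + h) = -9*(-2 + h) = 18 - 9*h)
S = -1/39 (S = 1/(-39) = -1/39 ≈ -0.025641)
l = -28 (l = 8*(-7/2) = -28)
(E(v, 9) + l)*S = ((18 - 9*9) - 28)*(-1/39) = ((18 - 81) - 28)*(-1/39) = (-63 - 28)*(-1/39) = -91*(-1/39) = 7/3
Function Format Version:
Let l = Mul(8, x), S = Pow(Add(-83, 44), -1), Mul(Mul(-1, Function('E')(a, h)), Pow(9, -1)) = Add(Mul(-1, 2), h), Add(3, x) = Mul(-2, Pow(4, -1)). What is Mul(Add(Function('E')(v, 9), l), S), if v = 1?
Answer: Rational(7, 3) ≈ 2.3333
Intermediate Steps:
x = Rational(-7, 2) (x = Add(-3, Mul(-2, Pow(4, -1))) = Add(-3, Mul(-2, Rational(1, 4))) = Add(-3, Rational(-1, 2)) = Rational(-7, 2) ≈ -3.5000)
Function('E')(a, h) = Add(18, Mul(-9, h)) (Function('E')(a, h) = Mul(-9, Add(Mul(-1, 2), h)) = Mul(-9, Add(-2, h)) = Add(18, Mul(-9, h)))
S = Rational(-1, 39) (S = Pow(-39, -1) = Rational(-1, 39) ≈ -0.025641)
l = -28 (l = Mul(8, Rational(-7, 2)) = -28)
Mul(Add(Function('E')(v, 9), l), S) = Mul(Add(Add(18, Mul(-9, 9)), -28), Rational(-1, 39)) = Mul(Add(Add(18, -81), -28), Rational(-1, 39)) = Mul(Add(-63, -28), Rational(-1, 39)) = Mul(-91, Rational(-1, 39)) = Rational(7, 3)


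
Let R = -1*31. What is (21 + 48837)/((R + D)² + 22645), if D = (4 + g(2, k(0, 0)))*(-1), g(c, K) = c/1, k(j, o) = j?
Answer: 24429/12007 ≈ 2.0346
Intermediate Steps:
R = -31
g(c, K) = c (g(c, K) = c*1 = c)
D = -6 (D = (4 + 2)*(-1) = 6*(-1) = -6)
(21 + 48837)/((R + D)² + 22645) = (21 + 48837)/((-31 - 6)² + 22645) = 48858/((-37)² + 22645) = 48858/(1369 + 22645) = 48858/24014 = 48858*(1/24014) = 24429/12007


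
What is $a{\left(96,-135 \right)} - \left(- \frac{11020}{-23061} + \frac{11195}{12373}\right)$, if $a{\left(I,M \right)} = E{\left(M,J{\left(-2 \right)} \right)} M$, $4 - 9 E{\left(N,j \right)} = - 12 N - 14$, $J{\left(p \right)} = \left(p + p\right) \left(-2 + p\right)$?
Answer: $\frac{6856175566235}{285333753} \approx 24029.0$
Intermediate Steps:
$J{\left(p \right)} = 2 p \left(-2 + p\right)$
$E{\left(N,j \right)} = 2 + \frac{4 N}{3}$ ($E{\left(N,j \right)} = \frac{4}{9} - \frac{- 12 N - 14}{9} = \frac{4}{9} - \frac{-14 - 12 N}{9} = \frac{4}{9} + \left(\frac{14}{9} + \frac{4 N}{3}\right) = 2 + \frac{4 N}{3}$)
$a{\left(I,M \right)} = M \left(2 + \frac{4 M}{3}\right)$ ($a{\left(I,M \right)} = \left(2 + \frac{4 M}{3}\right) M = M \left(2 + \frac{4 M}{3}\right)$)
$a{\left(96,-135 \right)} - \left(- \frac{11020}{-23061} + \frac{11195}{12373}\right) = \frac{2}{3} \left(-135\right) \left(3 + 2 \left(-135\right)\right) - \left(- \frac{11020}{-23061} + \frac{11195}{12373}\right) = \frac{2}{3} \left(-135\right) \left(3 - 270\right) - \left(\left(-11020\right) \left(- \frac{1}{23061}\right) + 11195 \cdot \frac{1}{12373}\right) = \frac{2}{3} \left(-135\right) \left(-267\right) - \left(\frac{11020}{23061} + \frac{11195}{12373}\right) = 24030 - \frac{394518355}{285333753} = \frac{6856175566235}{285333753}$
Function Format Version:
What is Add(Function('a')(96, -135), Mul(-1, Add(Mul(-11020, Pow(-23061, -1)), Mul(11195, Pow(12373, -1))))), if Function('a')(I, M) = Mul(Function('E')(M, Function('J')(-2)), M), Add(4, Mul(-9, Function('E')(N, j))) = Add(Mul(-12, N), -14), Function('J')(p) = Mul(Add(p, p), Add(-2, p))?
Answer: Rational(6856175566235, 285333753) ≈ 24029.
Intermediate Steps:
Function('J')(p) = Mul(2, p, Add(-2, p)) (Function('J')(p) = Mul(Mul(2, p), Add(-2, p)) = Mul(2, p, Add(-2, p)))
Function('E')(N, j) = Add(2, Mul(Rational(4, 3), N)) (Function('E')(N, j) = Add(Rational(4, 9), Mul(Rational(-1, 9), Add(Mul(-12, N), -14))) = Add(Rational(4, 9), Mul(Rational(-1, 9), Add(-14, Mul(-12, N)))) = Add(Rational(4, 9), Add(Rational(14, 9), Mul(Rational(4, 3), N))) = Add(2, Mul(Rational(4, 3), N)))
Function('a')(I, M) = Mul(M, Add(2, Mul(Rational(4, 3), M))) (Function('a')(I, M) = Mul(Add(2, Mul(Rational(4, 3), M)), M) = Mul(M, Add(2, Mul(Rational(4, 3), M))))
Add(Function('a')(96, -135), Mul(-1, Add(Mul(-11020, Pow(-23061, -1)), Mul(11195, Pow(12373, -1))))) = Add(Mul(Rational(2, 3), -135, Add(3, Mul(2, -135))), Mul(-1, Add(Mul(-11020, Pow(-23061, -1)), Mul(11195, Pow(12373, -1))))) = Add(Mul(Rational(2, 3), -135, Add(3, -270)), Mul(-1, Add(Mul(-11020, Rational(-1, 23061)), Mul(11195, Rational(1, 12373))))) = Add(Mul(Rational(2, 3), -135, -267), Mul(-1, Add(Rational(11020, 23061), Rational(11195, 12373)))) = Add(24030, Mul(-1, Rational(394518355, 285333753))) = Add(24030, Rational(-394518355, 285333753)) = Rational(6856175566235, 285333753)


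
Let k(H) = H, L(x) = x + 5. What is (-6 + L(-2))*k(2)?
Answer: -6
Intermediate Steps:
L(x) = 5 + x
(-6 + L(-2))*k(2) = (-6 + (5 - 2))*2 = (-6 + 3)*2 = -3*2 = -6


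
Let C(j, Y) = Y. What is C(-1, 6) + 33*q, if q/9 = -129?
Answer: -38307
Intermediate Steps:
q = -1161 (q = 9*(-129) = -1161)
C(-1, 6) + 33*q = 6 + 33*(-1161) = 6 - 38313 = -38307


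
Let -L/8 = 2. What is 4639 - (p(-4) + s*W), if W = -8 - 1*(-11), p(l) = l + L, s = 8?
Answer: 4635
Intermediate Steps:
L = -16 (L = -8*2 = -16)
p(l) = -16 + l (p(l) = l - 16 = -16 + l)
W = 3 (W = -8 + 11 = 3)
4639 - (p(-4) + s*W) = 4639 - ((-16 - 4) + 8*3) = 4639 - (-20 + 24) = 4639 - 1*4 = 4639 - 4 = 4635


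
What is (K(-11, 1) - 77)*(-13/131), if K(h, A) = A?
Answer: 988/131 ≈ 7.5420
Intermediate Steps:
(K(-11, 1) - 77)*(-13/131) = (1 - 77)*(-13/131) = -(-988)/131 = -76*(-13/131) = 988/131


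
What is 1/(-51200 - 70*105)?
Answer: -1/58550 ≈ -1.7079e-5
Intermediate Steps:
1/(-51200 - 70*105) = 1/(-51200 - 7350) = 1/(-58550) = -1/58550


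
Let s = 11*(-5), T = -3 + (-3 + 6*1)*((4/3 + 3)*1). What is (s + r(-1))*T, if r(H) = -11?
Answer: -660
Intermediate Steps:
T = 10 (T = -3 + (-3 + 6)*((4*(1/3) + 3)*1) = -3 + 3*((4/3 + 3)*1) = -3 + 3*((13/3)*1) = -3 + 3*(13/3) = -3 + 13 = 10)
s = -55
(s + r(-1))*T = (-55 - 11)*10 = -66*10 = -660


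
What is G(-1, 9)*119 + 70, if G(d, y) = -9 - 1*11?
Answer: -2310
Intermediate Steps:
G(d, y) = -20 (G(d, y) = -9 - 11 = -20)
G(-1, 9)*119 + 70 = -20*119 + 70 = -2380 + 70 = -2310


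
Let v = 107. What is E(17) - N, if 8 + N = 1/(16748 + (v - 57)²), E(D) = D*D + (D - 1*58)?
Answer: 4927487/19248 ≈ 256.00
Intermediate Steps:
E(D) = -58 + D + D² (E(D) = D² + (D - 58) = D² + (-58 + D) = -58 + D + D²)
N = -153983/19248 (N = -8 + 1/(16748 + (107 - 57)²) = -8 + 1/(16748 + 50²) = -8 + 1/(16748 + 2500) = -8 + 1/19248 = -153983/19248 ≈ -7.9999)
E(17) - N = (-58 + 17 + 17²) - 1*(-153983/19248) = (-58 + 17 + 289) + 153983/19248 = 248 + 153983/19248 = 4927487/19248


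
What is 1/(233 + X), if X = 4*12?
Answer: 1/281 ≈ 0.0035587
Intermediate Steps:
X = 48
1/(233 + X) = 1/(233 + 48) = 1/281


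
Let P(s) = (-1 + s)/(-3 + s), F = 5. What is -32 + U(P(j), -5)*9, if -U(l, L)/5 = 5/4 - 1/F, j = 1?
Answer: -317/4 ≈ -79.250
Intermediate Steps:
P(s) = (-1 + s)/(-3 + s)
U(l, L) = -21/4 (U(l, L) = -5*(5/4 - 1/5) = -5*21/20 = -21/4)
-32 + U(P(j), -5)*9 = -32 - 21/4*9 = -32 - 189/4 = -317/4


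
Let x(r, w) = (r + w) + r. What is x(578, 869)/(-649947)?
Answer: -675/216649 ≈ -0.0031156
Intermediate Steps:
x(r, w) = w + 2*r
x(578, 869)/(-649947) = (869 + 2*578)/(-649947) = (869 + 1156)*(-1/649947) = 2025*(-1/649947) = -675/216649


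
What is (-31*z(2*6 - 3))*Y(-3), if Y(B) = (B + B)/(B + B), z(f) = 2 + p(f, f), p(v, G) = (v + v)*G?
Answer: -5084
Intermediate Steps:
p(v, G) = 2*G*v (p(v, G) = (2*v)*G = 2*G*v)
z(f) = 2 + 2*f² (z(f) = 2 + 2*f*f = 2 + 2*f²)
Y(B) = 1 (Y(B) = (2*B)/((2*B)) = (2*B)*(1/(2*B)) = 1)
(-31*z(2*6 - 3))*Y(-3) = -31*(2 + 2*(2*6 - 3)²)*1 = -31*(2 + 2*(12 - 3)²)*1 = -31*(2 + 2*9²)*1 = -31*(2 + 2*81)*1 = -31*(2 + 162)*1 = -31*164*1 = -5084*1 = -5084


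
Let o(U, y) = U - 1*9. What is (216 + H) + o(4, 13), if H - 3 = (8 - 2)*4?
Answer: 238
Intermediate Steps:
H = 27 (H = 3 + (8 - 2)*4 = 3 + 6*4 = 3 + 24 = 27)
o(U, y) = -9 + U (o(U, y) = U - 9 = -9 + U)
(216 + H) + o(4, 13) = (216 + 27) + (-9 + 4) = 243 - 5 = 238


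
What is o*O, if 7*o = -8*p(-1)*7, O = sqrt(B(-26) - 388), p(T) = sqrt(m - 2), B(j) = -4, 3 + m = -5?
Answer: 224*sqrt(5) ≈ 500.88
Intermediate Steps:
m = -8 (m = -3 - 5 = -8)
p(T) = I*sqrt(10) (p(T) = sqrt(-8 - 2) = sqrt(-10) = I*sqrt(10))
O = 14*I*sqrt(2) (O = sqrt(-4 - 388) = sqrt(-392) = 14*I*sqrt(2) ≈ 19.799*I)
o = -8*I*sqrt(10) (o = (-8*I*sqrt(10)*7)/7 = (-56*I*sqrt(10))/7 = -8*I*sqrt(10) ≈ -25.298*I)
o*O = (-8*I*sqrt(10))*(14*I*sqrt(2)) = 224*sqrt(5)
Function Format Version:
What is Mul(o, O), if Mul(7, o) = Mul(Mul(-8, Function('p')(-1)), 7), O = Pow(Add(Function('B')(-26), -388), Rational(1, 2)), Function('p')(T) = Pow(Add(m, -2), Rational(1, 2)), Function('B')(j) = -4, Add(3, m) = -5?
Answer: Mul(224, Pow(5, Rational(1, 2))) ≈ 500.88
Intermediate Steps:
m = -8 (m = Add(-3, -5) = -8)
Function('p')(T) = Mul(I, Pow(10, Rational(1, 2))) (Function('p')(T) = Pow(Add(-8, -2), Rational(1, 2)) = Pow(-10, Rational(1, 2)) = Mul(I, Pow(10, Rational(1, 2))))
O = Mul(14, I, Pow(2, Rational(1, 2))) (O = Pow(Add(-4, -388), Rational(1, 2)) = Pow(-392, Rational(1, 2)) = Mul(14, I, Pow(2, Rational(1, 2))) ≈ Mul(19.799, I))
o = Mul(-8, I, Pow(10, Rational(1, 2))) (o = Mul(Rational(1, 7), Mul(Mul(-8, Mul(I, Pow(10, Rational(1, 2)))), 7)) = Mul(Rational(1, 7), Mul(Mul(-8, I, Pow(10, Rational(1, 2))), 7)) = Mul(Rational(1, 7), Mul(-56, I, Pow(10, Rational(1, 2)))) = Mul(-8, I, Pow(10, Rational(1, 2))) ≈ Mul(-25.298, I))
Mul(o, O) = Mul(Mul(-8, I, Pow(10, Rational(1, 2))), Mul(14, I, Pow(2, Rational(1, 2)))) = Mul(224, Pow(5, Rational(1, 2)))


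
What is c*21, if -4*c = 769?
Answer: -16149/4 ≈ -4037.3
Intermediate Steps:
c = -769/4 (c = -¼*769 = -769/4 ≈ -192.25)
c*21 = -769/4*21 = -16149/4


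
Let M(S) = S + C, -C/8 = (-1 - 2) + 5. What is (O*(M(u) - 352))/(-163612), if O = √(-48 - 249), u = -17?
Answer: 1155*I*√33/163612 ≈ 0.040553*I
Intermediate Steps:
O = 3*I*√33 (O = √(-297) = 3*I*√33 ≈ 17.234*I)
C = -16 (C = -8*((-1 - 2) + 5) = -8*(-3 + 5) = -8*2 = -16)
M(S) = -16 + S (M(S) = S - 16 = -16 + S)
(O*(M(u) - 352))/(-163612) = ((3*I*√33)*((-16 - 17) - 352))/(-163612) = ((3*I*√33)*(-33 - 352))*(-1/163612) = ((3*I*√33)*(-385))*(-1/163612) = -1155*I*√33*(-1/163612) = 1155*I*√33/163612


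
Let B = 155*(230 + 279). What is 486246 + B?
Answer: 565141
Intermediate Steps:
B = 78895 (B = 155*509 = 78895)
486246 + B = 486246 + 78895 = 565141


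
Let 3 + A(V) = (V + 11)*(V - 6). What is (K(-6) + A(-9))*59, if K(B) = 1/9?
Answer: -17464/9 ≈ -1940.4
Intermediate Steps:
K(B) = ⅑
A(V) = -3 + (-6 + V)*(11 + V) (A(V) = -3 + (V + 11)*(V - 6) = -3 + (11 + V)*(-6 + V) = -3 + (-6 + V)*(11 + V))
(K(-6) + A(-9))*59 = (⅑ + (-69 + (-9)² + 5*(-9)))*59 = (⅑ + (-69 + 81 - 45))*59 = (⅑ - 33)*59 = -296/9*59 = -17464/9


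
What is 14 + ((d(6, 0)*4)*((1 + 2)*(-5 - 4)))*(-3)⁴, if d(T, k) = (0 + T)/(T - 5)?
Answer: -52474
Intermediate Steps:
d(T, k) = T/(-5 + T)
14 + ((d(6, 0)*4)*((1 + 2)*(-5 - 4)))*(-3)⁴ = 14 + (((6/(-5 + 6))*4)*((1 + 2)*(-5 - 4)))*(-3)⁴ = 14 + (((6/1)*4)*(3*(-9)))*81 = 14 + (((6*1)*4)*(-27))*81 = 14 + ((6*4)*(-27))*81 = 14 + (24*(-27))*81 = 14 - 648*81 = 14 - 52488 = -52474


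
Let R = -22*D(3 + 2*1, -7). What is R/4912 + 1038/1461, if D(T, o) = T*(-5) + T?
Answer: 239229/299018 ≈ 0.80005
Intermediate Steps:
D(T, o) = -4*T (D(T, o) = -5*T + T = -4*T)
R = 440 (R = -(-88)*(3 + 2*1) = -(-88)*(3 + 2) = -(-88)*5 = -22*(-20) = 440)
R/4912 + 1038/1461 = 440/4912 + 1038/1461 = 440*(1/4912) + 1038*(1/1461) = 55/614 + 346/487 = 239229/299018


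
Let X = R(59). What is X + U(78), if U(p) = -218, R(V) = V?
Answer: -159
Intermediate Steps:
X = 59
X + U(78) = 59 - 218 = -159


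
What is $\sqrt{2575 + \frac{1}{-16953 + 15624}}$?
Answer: $\frac{\sqrt{4548069246}}{1329} \approx 50.744$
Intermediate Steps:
$\sqrt{2575 + \frac{1}{-16953 + 15624}} = \sqrt{2575 + \frac{1}{-1329}} = \sqrt{2575 - \frac{1}{1329}} = \sqrt{\frac{3422174}{1329}} = \frac{\sqrt{4548069246}}{1329}$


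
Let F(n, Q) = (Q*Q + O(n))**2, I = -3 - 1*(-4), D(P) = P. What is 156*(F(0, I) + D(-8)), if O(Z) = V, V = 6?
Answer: 6396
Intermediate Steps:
O(Z) = 6
I = 1 (I = -3 + 4 = 1)
F(n, Q) = (6 + Q**2)**2 (F(n, Q) = (Q*Q + 6)**2 = (Q**2 + 6)**2 = (6 + Q**2)**2)
156*(F(0, I) + D(-8)) = 156*((6 + 1**2)**2 - 8) = 156*((6 + 1)**2 - 8) = 156*(7**2 - 8) = 156*(49 - 8) = 156*41 = 6396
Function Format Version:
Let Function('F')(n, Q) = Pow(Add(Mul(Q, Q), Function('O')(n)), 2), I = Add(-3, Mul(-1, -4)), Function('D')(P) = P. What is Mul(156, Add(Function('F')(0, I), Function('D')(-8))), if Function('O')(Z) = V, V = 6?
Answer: 6396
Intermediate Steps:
Function('O')(Z) = 6
I = 1 (I = Add(-3, 4) = 1)
Function('F')(n, Q) = Pow(Add(6, Pow(Q, 2)), 2) (Function('F')(n, Q) = Pow(Add(Mul(Q, Q), 6), 2) = Pow(Add(Pow(Q, 2), 6), 2) = Pow(Add(6, Pow(Q, 2)), 2))
Mul(156, Add(Function('F')(0, I), Function('D')(-8))) = Mul(156, Add(Pow(Add(6, Pow(1, 2)), 2), -8)) = Mul(156, Add(Pow(Add(6, 1), 2), -8)) = Mul(156, Add(Pow(7, 2), -8)) = Mul(156, Add(49, -8)) = Mul(156, 41) = 6396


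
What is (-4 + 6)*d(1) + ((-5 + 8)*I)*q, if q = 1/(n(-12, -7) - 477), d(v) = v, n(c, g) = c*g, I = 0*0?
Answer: 2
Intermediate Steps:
I = 0
q = -1/393 (q = 1/(-12*(-7) - 477) = 1/(84 - 477) = 1/(-393) = -1/393 ≈ -0.0025445)
(-4 + 6)*d(1) + ((-5 + 8)*I)*q = (-4 + 6)*1 + ((-5 + 8)*0)*(-1/393) = 2*1 + (3*0)*(-1/393) = 2 + 0*(-1/393) = 2 + 0 = 2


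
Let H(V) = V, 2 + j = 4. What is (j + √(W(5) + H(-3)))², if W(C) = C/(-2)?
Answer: (4 + I*√22)²/4 ≈ -1.5 + 9.3808*I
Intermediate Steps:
W(C) = -C/2 (W(C) = C*(-½) = -C/2)
j = 2 (j = -2 + 4 = 2)
(j + √(W(5) + H(-3)))² = (2 + √(-½*5 - 3))² = (2 + √(-5/2 - 3))² = (2 + √(-11/2))² = (2 + I*√22/2)²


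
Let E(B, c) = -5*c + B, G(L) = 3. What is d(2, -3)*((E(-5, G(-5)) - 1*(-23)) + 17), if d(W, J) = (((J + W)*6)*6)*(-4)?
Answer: 2880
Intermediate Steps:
E(B, c) = B - 5*c
d(W, J) = -144*J - 144*W (d(W, J) = ((6*J + 6*W)*6)*(-4) = (36*J + 36*W)*(-4) = -144*J - 144*W)
d(2, -3)*((E(-5, G(-5)) - 1*(-23)) + 17) = (-144*(-3) - 144*2)*(((-5 - 5*3) - 1*(-23)) + 17) = (432 - 288)*(((-5 - 15) + 23) + 17) = 144*((-20 + 23) + 17) = 144*(3 + 17) = 144*20 = 2880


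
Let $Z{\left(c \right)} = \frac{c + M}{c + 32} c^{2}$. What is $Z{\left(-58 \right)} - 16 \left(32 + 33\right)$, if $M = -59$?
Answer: $14098$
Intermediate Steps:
$Z{\left(c \right)} = \frac{c^{2} \left(-59 + c\right)}{32 + c}$ ($Z{\left(c \right)} = \frac{c - 59}{c + 32} c^{2} = \frac{-59 + c}{32 + c} c^{2} = \frac{c^{2} \left(-59 + c\right)}{32 + c}$)
$Z{\left(-58 \right)} - 16 \left(32 + 33\right) = \frac{\left(-58\right)^{2} \left(-59 - 58\right)}{32 - 58} - 16 \left(32 + 33\right) = 3364 \frac{1}{-26} \left(-117\right) - 16 \cdot 65 = 3364 \left(- \frac{1}{26}\right) \left(-117\right) - 1040 = 15138 - 1040 = 14098$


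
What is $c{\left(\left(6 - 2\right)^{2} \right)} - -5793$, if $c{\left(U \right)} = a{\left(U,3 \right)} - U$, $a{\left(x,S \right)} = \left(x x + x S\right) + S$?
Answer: $6084$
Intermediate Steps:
$a{\left(x,S \right)} = S + x^{2} + S x$ ($a{\left(x,S \right)} = \left(x^{2} + S x\right) + S = S + x^{2} + S x$)
$c{\left(U \right)} = 3 + U^{2} + 2 U$ ($c{\left(U \right)} = \left(3 + U^{2} + 3 U\right) - U = 3 + U^{2} + 2 U$)
$c{\left(\left(6 - 2\right)^{2} \right)} - -5793 = \left(3 + \left(\left(6 - 2\right)^{2}\right)^{2} + 2 \left(6 - 2\right)^{2}\right) - -5793 = \left(3 + \left(4^{2}\right)^{2} + 2 \cdot 4^{2}\right) + 5793 = \left(3 + 16^{2} + 2 \cdot 16\right) + 5793 = \left(3 + 256 + 32\right) + 5793 = 291 + 5793 = 6084$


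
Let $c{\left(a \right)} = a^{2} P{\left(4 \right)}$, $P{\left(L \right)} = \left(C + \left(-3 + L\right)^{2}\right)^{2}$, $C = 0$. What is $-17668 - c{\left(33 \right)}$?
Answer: $-18757$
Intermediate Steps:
$P{\left(L \right)} = \left(-3 + L\right)^{4}$ ($P{\left(L \right)} = \left(0 + \left(-3 + L\right)^{2}\right)^{2} = \left(\left(-3 + L\right)^{2}\right)^{2} = \left(-3 + L\right)^{4}$)
$c{\left(a \right)} = a^{2}$ ($c{\left(a \right)} = a^{2} \left(-3 + 4\right)^{4} = a^{2} \cdot 1^{4} = a^{2} \cdot 1 = a^{2}$)
$-17668 - c{\left(33 \right)} = -17668 - 33^{2} = -17668 - 1089 = -18757$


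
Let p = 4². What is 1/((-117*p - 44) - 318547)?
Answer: -1/320463 ≈ -3.1205e-6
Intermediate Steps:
p = 16
1/((-117*p - 44) - 318547) = 1/((-117*16 - 44) - 318547) = 1/((-1872 - 44) - 318547) = 1/(-1916 - 318547) = 1/(-320463) = -1/320463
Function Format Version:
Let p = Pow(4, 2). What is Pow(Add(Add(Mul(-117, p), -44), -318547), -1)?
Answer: Rational(-1, 320463) ≈ -3.1205e-6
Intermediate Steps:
p = 16
Pow(Add(Add(Mul(-117, p), -44), -318547), -1) = Pow(Add(Add(Mul(-117, 16), -44), -318547), -1) = Pow(Add(Add(-1872, -44), -318547), -1) = Pow(Add(-1916, -318547), -1) = Pow(-320463, -1) = Rational(-1, 320463)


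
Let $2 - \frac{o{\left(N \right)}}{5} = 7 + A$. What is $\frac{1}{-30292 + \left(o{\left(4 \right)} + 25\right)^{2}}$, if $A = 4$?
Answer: $- \frac{1}{29892} \approx -3.3454 \cdot 10^{-5}$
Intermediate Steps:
$o{\left(N \right)} = -45$ ($o{\left(N \right)} = 10 - 5 \left(7 + 4\right) = 10 - 55 = -45$)
$\frac{1}{-30292 + \left(o{\left(4 \right)} + 25\right)^{2}} = \frac{1}{-30292 + \left(-45 + 25\right)^{2}} = \frac{1}{-30292 + \left(-20\right)^{2}} = \frac{1}{-30292 + 400} = \frac{1}{-29892} = - \frac{1}{29892}$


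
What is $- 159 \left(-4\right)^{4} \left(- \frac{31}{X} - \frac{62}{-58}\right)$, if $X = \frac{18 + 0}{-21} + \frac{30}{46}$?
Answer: $- \frac{1977698816}{319} \approx -6.1997 \cdot 10^{6}$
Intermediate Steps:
$X = - \frac{33}{161}$ ($X = 18 \left(- \frac{1}{21}\right) + 30 \cdot \frac{1}{46} = - \frac{6}{7} + \frac{15}{23} = - \frac{33}{161} \approx -0.20497$)
$- 159 \left(-4\right)^{4} \left(- \frac{31}{X} - \frac{62}{-58}\right) = - 159 \left(-4\right)^{4} \left(- \frac{31}{- \frac{33}{161}} - \frac{62}{-58}\right) = \left(-159\right) 256 \left(\left(-31\right) \left(- \frac{161}{33}\right) - - \frac{31}{29}\right) = - 40704 \left(\frac{4991}{33} + \frac{31}{29}\right) = \left(-40704\right) \frac{145762}{957} = - \frac{1977698816}{319}$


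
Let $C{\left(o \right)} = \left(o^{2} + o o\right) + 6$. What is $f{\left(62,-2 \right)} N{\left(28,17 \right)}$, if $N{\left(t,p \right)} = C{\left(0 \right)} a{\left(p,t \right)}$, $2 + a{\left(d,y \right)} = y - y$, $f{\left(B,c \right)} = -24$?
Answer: $288$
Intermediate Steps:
$a{\left(d,y \right)} = -2$ ($a{\left(d,y \right)} = -2 + \left(y - y\right) = -2 + 0 = -2$)
$C{\left(o \right)} = 6 + 2 o^{2}$ ($C{\left(o \right)} = \left(o^{2} + o^{2}\right) + 6 = 2 o^{2} + 6 = 6 + 2 o^{2}$)
$N{\left(t,p \right)} = -12$ ($N{\left(t,p \right)} = \left(6 + 2 \cdot 0^{2}\right) \left(-2\right) = \left(6 + 2 \cdot 0\right) \left(-2\right) = \left(6 + 0\right) \left(-2\right) = 6 \left(-2\right) = -12$)
$f{\left(62,-2 \right)} N{\left(28,17 \right)} = \left(-24\right) \left(-12\right) = 288$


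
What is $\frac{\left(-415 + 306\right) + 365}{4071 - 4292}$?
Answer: $- \frac{256}{221} \approx -1.1584$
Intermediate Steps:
$\frac{\left(-415 + 306\right) + 365}{4071 - 4292} = \frac{-109 + 365}{-221} = 256 \left(- \frac{1}{221}\right) = - \frac{256}{221}$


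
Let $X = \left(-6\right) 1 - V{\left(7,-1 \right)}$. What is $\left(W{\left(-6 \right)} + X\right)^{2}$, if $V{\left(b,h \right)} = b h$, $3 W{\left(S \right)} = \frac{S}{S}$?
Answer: $\frac{16}{9} \approx 1.7778$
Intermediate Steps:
$W{\left(S \right)} = \frac{1}{3}$ ($W{\left(S \right)} = \frac{S \frac{1}{S}}{3} = \frac{1}{3} \cdot 1 = \frac{1}{3}$)
$X = 1$ ($X = \left(-6\right) 1 - 7 \left(-1\right) = -6 - -7 = -6 + 7 = 1$)
$\left(W{\left(-6 \right)} + X\right)^{2} = \left(\frac{1}{3} + 1\right)^{2} = \left(\frac{4}{3}\right)^{2} = \frac{16}{9}$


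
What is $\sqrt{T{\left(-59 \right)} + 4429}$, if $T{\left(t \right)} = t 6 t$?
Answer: $\sqrt{25315} \approx 159.11$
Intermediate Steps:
$T{\left(t \right)} = 6 t^{2}$ ($T{\left(t \right)} = 6 t t = 6 t^{2}$)
$\sqrt{T{\left(-59 \right)} + 4429} = \sqrt{6 \left(-59\right)^{2} + 4429} = \sqrt{6 \cdot 3481 + 4429} = \sqrt{20886 + 4429} = \sqrt{25315}$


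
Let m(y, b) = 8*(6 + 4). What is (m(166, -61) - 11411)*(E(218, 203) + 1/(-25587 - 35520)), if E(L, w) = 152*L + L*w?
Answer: -17861700143433/20369 ≈ -8.7691e+8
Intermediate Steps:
m(y, b) = 80 (m(y, b) = 8*10 = 80)
(m(166, -61) - 11411)*(E(218, 203) + 1/(-25587 - 35520)) = (80 - 11411)*(218*(152 + 203) + 1/(-25587 - 35520)) = -11331*(218*355 + 1/(-61107)) = -11331*(77390 - 1/61107) = -11331*4729070729/61107 = -17861700143433/20369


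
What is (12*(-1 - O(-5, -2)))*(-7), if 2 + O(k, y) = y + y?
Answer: -420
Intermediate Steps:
O(k, y) = -2 + 2*y (O(k, y) = -2 + (y + y) = -2 + 2*y)
(12*(-1 - O(-5, -2)))*(-7) = (12*(-1 - (-2 + 2*(-2))))*(-7) = (12*(-1 - (-2 - 4)))*(-7) = (12*(-1 - 1*(-6)))*(-7) = (12*(-1 + 6))*(-7) = (12*5)*(-7) = 60*(-7) = -420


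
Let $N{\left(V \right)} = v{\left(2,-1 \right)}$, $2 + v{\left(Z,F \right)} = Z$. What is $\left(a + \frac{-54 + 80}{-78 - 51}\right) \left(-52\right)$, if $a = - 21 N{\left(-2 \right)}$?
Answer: $\frac{1352}{129} \approx 10.481$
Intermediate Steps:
$v{\left(Z,F \right)} = -2 + Z$
$N{\left(V \right)} = 0$ ($N{\left(V \right)} = -2 + 2 = 0$)
$a = 0$ ($a = \left(-21\right) 0 = 0$)
$\left(a + \frac{-54 + 80}{-78 - 51}\right) \left(-52\right) = \left(0 + \frac{-54 + 80}{-78 - 51}\right) \left(-52\right) = \left(0 + \frac{26}{-129}\right) \left(-52\right) = \left(0 + 26 \left(- \frac{1}{129}\right)\right) \left(-52\right) = \left(0 - \frac{26}{129}\right) \left(-52\right) = \left(- \frac{26}{129}\right) \left(-52\right) = \frac{1352}{129}$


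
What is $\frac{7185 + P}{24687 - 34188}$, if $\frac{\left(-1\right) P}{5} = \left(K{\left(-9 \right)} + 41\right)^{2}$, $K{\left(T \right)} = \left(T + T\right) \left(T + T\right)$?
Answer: $\frac{658940}{9501} \approx 69.355$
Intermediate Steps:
$K{\left(T \right)} = 4 T^{2}$ ($K{\left(T \right)} = 2 T 2 T = 4 T^{2}$)
$P = -666125$ ($P = - 5 \left(4 \left(-9\right)^{2} + 41\right)^{2} = - 5 \left(4 \cdot 81 + 41\right)^{2} = - 5 \left(324 + 41\right)^{2} = - 5 \cdot 365^{2} = \left(-5\right) 133225 = -666125$)
$\frac{7185 + P}{24687 - 34188} = \frac{7185 - 666125}{24687 - 34188} = - \frac{658940}{-9501} = \left(-658940\right) \left(- \frac{1}{9501}\right) = \frac{658940}{9501}$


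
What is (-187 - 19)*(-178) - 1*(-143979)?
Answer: 180647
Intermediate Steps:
(-187 - 19)*(-178) - 1*(-143979) = -206*(-178) + 143979 = 36668 + 143979 = 180647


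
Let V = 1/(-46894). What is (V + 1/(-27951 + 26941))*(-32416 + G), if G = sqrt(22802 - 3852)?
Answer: 388214016/11840735 - 11976*sqrt(758)/2368147 ≈ 32.647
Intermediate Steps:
G = 5*sqrt(758) (G = sqrt(18950) = 5*sqrt(758) ≈ 137.66)
V = -1/46894 ≈ -2.1325e-5
(V + 1/(-27951 + 26941))*(-32416 + G) = (-1/46894 + 1/(-27951 + 26941))*(-32416 + 5*sqrt(758)) = (-1/46894 + 1/(-1010))*(-32416 + 5*sqrt(758)) = (-1/46894 - 1/1010)*(-32416 + 5*sqrt(758)) = -11976*(-32416 + 5*sqrt(758))/11840735 = 388214016/11840735 - 11976*sqrt(758)/2368147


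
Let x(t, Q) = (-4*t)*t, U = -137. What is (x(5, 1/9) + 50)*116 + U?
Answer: -5937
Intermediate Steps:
x(t, Q) = -4*t²
(x(5, 1/9) + 50)*116 + U = (-4*5² + 50)*116 - 137 = (-4*25 + 50)*116 - 137 = (-100 + 50)*116 - 137 = -50*116 - 137 = -5800 - 137 = -5937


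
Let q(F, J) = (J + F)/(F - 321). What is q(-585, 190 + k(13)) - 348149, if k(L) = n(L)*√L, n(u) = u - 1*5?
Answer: -315422599/906 - 4*√13/453 ≈ -3.4815e+5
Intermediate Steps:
n(u) = -5 + u (n(u) = u - 5 = -5 + u)
k(L) = √L*(-5 + L) (k(L) = (-5 + L)*√L = √L*(-5 + L))
q(F, J) = (F + J)/(-321 + F)
q(-585, 190 + k(13)) - 348149 = (-585 + (190 + √13*(-5 + 13)))/(-321 - 585) - 348149 = (-585 + (190 + √13*8))/(-906) - 348149 = -(-585 + (190 + 8*√13))/906 - 348149 = -(-395 + 8*√13)/906 - 348149 = (395/906 - 4*√13/453) - 348149 = -315422599/906 - 4*√13/453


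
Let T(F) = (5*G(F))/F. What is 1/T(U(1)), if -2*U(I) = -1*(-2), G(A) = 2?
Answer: -⅒ ≈ -0.10000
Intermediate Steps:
U(I) = -1 (U(I) = -(-1)*(-2)/2 = -½*2 = -1)
T(F) = 10/F (T(F) = (5*2)/F = 10/F)
1/T(U(1)) = 1/(10/(-1)) = 1/(10*(-1)) = 1/(-10) = -⅒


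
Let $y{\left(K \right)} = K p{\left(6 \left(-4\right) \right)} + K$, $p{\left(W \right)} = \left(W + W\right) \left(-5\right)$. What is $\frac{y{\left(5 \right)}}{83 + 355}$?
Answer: $\frac{1205}{438} \approx 2.7511$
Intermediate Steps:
$p{\left(W \right)} = - 10 W$ ($p{\left(W \right)} = 2 W \left(-5\right) = - 10 W$)
$y{\left(K \right)} = 241 K$ ($y{\left(K \right)} = K \left(- 10 \cdot 6 \left(-4\right)\right) + K = K \left(\left(-10\right) \left(-24\right)\right) + K = K 240 + K = 240 K + K = 241 K$)
$\frac{y{\left(5 \right)}}{83 + 355} = \frac{241 \cdot 5}{83 + 355} = \frac{1}{438} \cdot 1205 = \frac{1205}{438}$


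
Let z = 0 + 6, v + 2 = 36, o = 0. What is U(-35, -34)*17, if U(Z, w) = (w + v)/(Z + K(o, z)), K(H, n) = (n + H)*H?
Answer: 0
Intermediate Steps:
v = 34 (v = -2 + 36 = 34)
z = 6
K(H, n) = H*(H + n) (K(H, n) = (H + n)*H = H*(H + n))
U(Z, w) = (34 + w)/Z (U(Z, w) = (w + 34)/(Z + 0*(0 + 6)) = (34 + w)/(Z + 0*6) = (34 + w)/(Z + 0) = (34 + w)/Z)
U(-35, -34)*17 = ((34 - 34)/(-35))*17 = -1/35*0*17 = 0*17 = 0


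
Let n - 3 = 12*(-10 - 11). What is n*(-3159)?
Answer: 786591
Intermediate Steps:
n = -249 (n = 3 + 12*(-10 - 11) = 3 + 12*(-21) = 3 - 252 = -249)
n*(-3159) = -249*(-3159) = 786591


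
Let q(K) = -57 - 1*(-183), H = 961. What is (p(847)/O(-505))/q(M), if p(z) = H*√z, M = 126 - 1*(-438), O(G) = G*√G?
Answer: 10571*I*√3535/32133150 ≈ 0.01956*I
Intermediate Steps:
O(G) = G^(3/2)
M = 564 (M = 126 + 438 = 564)
q(K) = 126 (q(K) = -57 + 183 = 126)
p(z) = 961*√z
(p(847)/O(-505))/q(M) = ((961*√847)/((-505)^(3/2)))/126 = ((961*(11*√7))/((-505*I*√505)))*(1/126) = ((10571*√7)*(I*√505/255025))*(1/126) = (10571*I*√3535/255025)*(1/126) = 10571*I*√3535/32133150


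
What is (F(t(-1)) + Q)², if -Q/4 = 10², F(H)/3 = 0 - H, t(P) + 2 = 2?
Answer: 160000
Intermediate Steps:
t(P) = 0 (t(P) = -2 + 2 = 0)
F(H) = -3*H (F(H) = 3*(0 - H) = 3*(-H) = -3*H)
Q = -400 (Q = -4*10² = -4*100 = -400)
(F(t(-1)) + Q)² = (-3*0 - 400)² = (0 - 400)² = (-400)² = 160000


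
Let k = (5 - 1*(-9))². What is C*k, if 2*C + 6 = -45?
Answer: -4998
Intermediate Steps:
k = 196 (k = (5 + 9)² = 14² = 196)
C = -51/2 (C = -3 + (½)*(-45) = -3 - 45/2 = -51/2 ≈ -25.500)
C*k = -51/2*196 = -4998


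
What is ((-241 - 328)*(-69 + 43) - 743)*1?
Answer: 14051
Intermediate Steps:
((-241 - 328)*(-69 + 43) - 743)*1 = (-569*(-26) - 743)*1 = (14794 - 743)*1 = 14051*1 = 14051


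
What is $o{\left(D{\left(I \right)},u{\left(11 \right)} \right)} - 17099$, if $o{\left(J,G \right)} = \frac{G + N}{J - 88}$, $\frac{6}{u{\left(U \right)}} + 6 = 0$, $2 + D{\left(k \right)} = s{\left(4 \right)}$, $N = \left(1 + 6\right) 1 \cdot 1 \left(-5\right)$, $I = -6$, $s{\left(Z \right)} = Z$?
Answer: $- \frac{735239}{43} \approx -17099.0$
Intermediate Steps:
$N = -35$ ($N = 7 \cdot 1 \left(-5\right) = 7 \left(-5\right) = -35$)
$D{\left(k \right)} = 2$ ($D{\left(k \right)} = -2 + 4 = 2$)
$u{\left(U \right)} = -1$ ($u{\left(U \right)} = \frac{6}{-6 + 0} = \frac{6}{-6} = 6 \left(- \frac{1}{6}\right) = -1$)
$o{\left(J,G \right)} = \frac{-35 + G}{-88 + J}$ ($o{\left(J,G \right)} = \frac{G - 35}{J - 88} = \frac{-35 + G}{-88 + J}$)
$o{\left(D{\left(I \right)},u{\left(11 \right)} \right)} - 17099 = \frac{-35 - 1}{-88 + 2} - 17099 = \frac{1}{-86} \left(-36\right) - 17099 = \left(- \frac{1}{86}\right) \left(-36\right) - 17099 = \frac{18}{43} - 17099 = - \frac{735239}{43}$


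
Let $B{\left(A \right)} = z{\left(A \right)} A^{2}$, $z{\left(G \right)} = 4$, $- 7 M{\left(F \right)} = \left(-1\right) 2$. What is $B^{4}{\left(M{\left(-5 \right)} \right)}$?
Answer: $\frac{65536}{5764801} \approx 0.011368$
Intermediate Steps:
$M{\left(F \right)} = \frac{2}{7}$ ($M{\left(F \right)} = - \frac{\left(-1\right) 2}{7} = \left(- \frac{1}{7}\right) \left(-2\right) = \frac{2}{7}$)
$B{\left(A \right)} = 4 A^{2}$
$B^{4}{\left(M{\left(-5 \right)} \right)} = \left(4 \left(\frac{2}{7}\right)^{2}\right)^{4} = \left(4 \cdot \frac{4}{49}\right)^{4} = \left(\frac{16}{49}\right)^{4} = \frac{65536}{5764801}$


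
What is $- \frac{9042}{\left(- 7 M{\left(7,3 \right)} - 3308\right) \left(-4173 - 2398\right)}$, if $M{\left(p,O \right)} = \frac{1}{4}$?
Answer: $- \frac{12056}{28997823} \approx -0.00041576$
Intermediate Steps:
$M{\left(p,O \right)} = \frac{1}{4}$
$- \frac{9042}{\left(- 7 M{\left(7,3 \right)} - 3308\right) \left(-4173 - 2398\right)} = - \frac{9042}{\left(\left(-7\right) \frac{1}{4} - 3308\right) \left(-4173 - 2398\right)} = - \frac{9042}{\left(- \frac{7}{4} - 3308\right) \left(-6571\right)} = - \frac{9042}{\left(- \frac{13239}{4}\right) \left(-6571\right)} = - \frac{9042}{\frac{86993469}{4}} = \left(-9042\right) \frac{4}{86993469} = - \frac{12056}{28997823}$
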